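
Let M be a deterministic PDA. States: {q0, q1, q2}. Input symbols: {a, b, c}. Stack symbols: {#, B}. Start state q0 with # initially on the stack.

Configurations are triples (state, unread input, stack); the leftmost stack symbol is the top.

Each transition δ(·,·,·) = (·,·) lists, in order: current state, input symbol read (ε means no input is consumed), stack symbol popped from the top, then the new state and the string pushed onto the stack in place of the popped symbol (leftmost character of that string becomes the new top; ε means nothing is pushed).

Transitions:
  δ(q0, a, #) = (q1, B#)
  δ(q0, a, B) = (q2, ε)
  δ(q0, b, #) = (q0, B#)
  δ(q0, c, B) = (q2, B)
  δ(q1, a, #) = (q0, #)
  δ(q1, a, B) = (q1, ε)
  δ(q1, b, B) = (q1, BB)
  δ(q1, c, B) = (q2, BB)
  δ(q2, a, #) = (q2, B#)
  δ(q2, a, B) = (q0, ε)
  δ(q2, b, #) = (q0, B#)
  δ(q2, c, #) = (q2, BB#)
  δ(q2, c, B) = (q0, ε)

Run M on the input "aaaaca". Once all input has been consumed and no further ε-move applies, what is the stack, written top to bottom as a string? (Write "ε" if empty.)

(q0, aaaaca, #)
  read a, top #: go to q1, push B# → (q1, aaaca, B#)
  read a, top B: go to q1, push ε → (q1, aaca, #)
  read a, top #: go to q0, push # → (q0, aca, #)
  read a, top #: go to q1, push B# → (q1, ca, B#)
  read c, top B: go to q2, push BB → (q2, a, BB#)
  read a, top B: go to q0, push ε → (q0, ε, B#)
All input consumed in state q0 with stack B#.

B#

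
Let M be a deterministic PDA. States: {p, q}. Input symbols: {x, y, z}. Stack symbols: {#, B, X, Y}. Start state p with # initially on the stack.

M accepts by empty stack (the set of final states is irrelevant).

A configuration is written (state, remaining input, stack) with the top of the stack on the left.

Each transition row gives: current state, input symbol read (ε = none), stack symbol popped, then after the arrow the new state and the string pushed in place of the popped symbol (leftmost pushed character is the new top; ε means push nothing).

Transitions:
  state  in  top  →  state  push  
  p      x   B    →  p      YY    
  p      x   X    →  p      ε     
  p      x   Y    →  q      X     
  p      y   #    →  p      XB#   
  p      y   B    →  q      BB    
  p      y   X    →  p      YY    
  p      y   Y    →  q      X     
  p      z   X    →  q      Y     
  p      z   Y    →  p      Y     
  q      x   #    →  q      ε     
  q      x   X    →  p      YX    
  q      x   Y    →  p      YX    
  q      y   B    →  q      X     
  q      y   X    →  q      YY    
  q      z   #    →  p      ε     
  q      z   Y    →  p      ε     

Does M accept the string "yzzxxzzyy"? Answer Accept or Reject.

Reject

(p, yzzxxzzyy, #)
  read y, top #: go to p, push XB# → (p, zzxxzzyy, XB#)
  read z, top X: go to q, push Y → (q, zxxzzyy, YB#)
  read z, top Y: go to p, push ε → (p, xxzzyy, B#)
  read x, top B: go to p, push YY → (p, xzzyy, YY#)
  read x, top Y: go to q, push X → (q, zzyy, XY#)
No transition applies at (q, zzyy, XY#); input not fully consumed.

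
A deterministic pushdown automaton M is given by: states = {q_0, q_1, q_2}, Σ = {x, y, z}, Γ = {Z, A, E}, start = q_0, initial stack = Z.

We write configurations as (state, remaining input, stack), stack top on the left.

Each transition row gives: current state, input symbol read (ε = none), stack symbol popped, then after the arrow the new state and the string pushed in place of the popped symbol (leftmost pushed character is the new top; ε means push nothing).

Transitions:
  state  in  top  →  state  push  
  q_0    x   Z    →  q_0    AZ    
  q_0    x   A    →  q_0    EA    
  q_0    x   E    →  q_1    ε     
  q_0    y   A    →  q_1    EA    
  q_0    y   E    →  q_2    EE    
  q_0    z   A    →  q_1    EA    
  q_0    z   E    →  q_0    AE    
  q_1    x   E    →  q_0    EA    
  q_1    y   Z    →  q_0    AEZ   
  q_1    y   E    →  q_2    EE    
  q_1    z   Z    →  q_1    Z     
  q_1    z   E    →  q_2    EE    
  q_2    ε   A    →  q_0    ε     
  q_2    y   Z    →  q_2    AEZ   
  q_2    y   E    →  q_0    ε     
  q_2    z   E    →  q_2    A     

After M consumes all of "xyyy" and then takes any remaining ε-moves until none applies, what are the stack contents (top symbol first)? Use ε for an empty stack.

(q_0, xyyy, Z) ⊢ (q_0, yyy, AZ) ⊢ (q_1, yy, EAZ) ⊢ (q_2, y, EEAZ) ⊢ (q_0, ε, EAZ)
All input consumed in state q_0 with stack EAZ.

EAZ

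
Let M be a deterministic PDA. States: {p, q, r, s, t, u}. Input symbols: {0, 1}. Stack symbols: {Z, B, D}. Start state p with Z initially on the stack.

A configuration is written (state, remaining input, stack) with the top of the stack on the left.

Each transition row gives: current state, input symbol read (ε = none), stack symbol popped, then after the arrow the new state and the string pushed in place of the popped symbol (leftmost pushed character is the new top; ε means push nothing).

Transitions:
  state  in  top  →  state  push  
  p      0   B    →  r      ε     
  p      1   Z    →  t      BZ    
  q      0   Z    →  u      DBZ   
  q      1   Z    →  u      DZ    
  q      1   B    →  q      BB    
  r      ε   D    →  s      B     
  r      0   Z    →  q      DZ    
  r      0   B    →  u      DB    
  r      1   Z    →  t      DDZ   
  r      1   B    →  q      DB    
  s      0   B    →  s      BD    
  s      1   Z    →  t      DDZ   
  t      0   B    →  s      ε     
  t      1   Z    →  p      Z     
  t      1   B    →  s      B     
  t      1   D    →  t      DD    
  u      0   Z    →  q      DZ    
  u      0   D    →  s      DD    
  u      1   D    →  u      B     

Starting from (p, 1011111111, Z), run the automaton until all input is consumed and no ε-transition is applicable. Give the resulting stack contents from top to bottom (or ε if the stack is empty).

(p, 1011111111, Z)
  read 1, top Z: go to t, push BZ → (t, 011111111, BZ)
  read 0, top B: go to s, push ε → (s, 11111111, Z)
  read 1, top Z: go to t, push DDZ → (t, 1111111, DDZ)
  read 1, top D: go to t, push DD → (t, 111111, DDDZ)
  read 1, top D: go to t, push DD → (t, 11111, DDDDZ)
  read 1, top D: go to t, push DD → (t, 1111, DDDDDZ)
  read 1, top D: go to t, push DD → (t, 111, DDDDDDZ)
  read 1, top D: go to t, push DD → (t, 11, DDDDDDDZ)
  read 1, top D: go to t, push DD → (t, 1, DDDDDDDDZ)
  read 1, top D: go to t, push DD → (t, ε, DDDDDDDDDZ)
All input consumed in state t with stack DDDDDDDDDZ.

DDDDDDDDDZ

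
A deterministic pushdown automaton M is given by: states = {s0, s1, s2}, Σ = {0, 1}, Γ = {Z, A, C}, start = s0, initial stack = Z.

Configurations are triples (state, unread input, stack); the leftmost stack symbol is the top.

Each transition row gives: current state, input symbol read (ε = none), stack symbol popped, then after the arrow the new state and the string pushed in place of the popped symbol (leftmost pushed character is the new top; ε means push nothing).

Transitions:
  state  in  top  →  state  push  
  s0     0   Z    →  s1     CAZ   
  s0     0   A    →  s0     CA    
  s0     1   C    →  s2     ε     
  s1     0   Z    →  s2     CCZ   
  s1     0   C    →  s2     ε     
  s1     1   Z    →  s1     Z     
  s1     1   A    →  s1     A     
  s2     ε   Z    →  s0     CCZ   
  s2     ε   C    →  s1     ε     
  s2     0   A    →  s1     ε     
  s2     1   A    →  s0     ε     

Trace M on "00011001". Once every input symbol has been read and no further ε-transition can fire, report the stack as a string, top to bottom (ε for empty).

(s0, 00011001, Z)
  read 0, top Z: go to s1, push CAZ → (s1, 0011001, CAZ)
  read 0, top C: go to s2, push ε → (s2, 011001, AZ)
  read 0, top A: go to s1, push ε → (s1, 11001, Z)
  read 1, top Z: go to s1, push Z → (s1, 1001, Z)
  read 1, top Z: go to s1, push Z → (s1, 001, Z)
  read 0, top Z: go to s2, push CCZ → (s2, 01, CCZ)
  ε-move, top C: go to s1, push ε → (s1, 01, CZ)
  read 0, top C: go to s2, push ε → (s2, 1, Z)
  ε-move, top Z: go to s0, push CCZ → (s0, 1, CCZ)
  read 1, top C: go to s2, push ε → (s2, ε, CZ)
  ε-move, top C: go to s1, push ε → (s1, ε, Z)
All input consumed in state s1 with stack Z.

Z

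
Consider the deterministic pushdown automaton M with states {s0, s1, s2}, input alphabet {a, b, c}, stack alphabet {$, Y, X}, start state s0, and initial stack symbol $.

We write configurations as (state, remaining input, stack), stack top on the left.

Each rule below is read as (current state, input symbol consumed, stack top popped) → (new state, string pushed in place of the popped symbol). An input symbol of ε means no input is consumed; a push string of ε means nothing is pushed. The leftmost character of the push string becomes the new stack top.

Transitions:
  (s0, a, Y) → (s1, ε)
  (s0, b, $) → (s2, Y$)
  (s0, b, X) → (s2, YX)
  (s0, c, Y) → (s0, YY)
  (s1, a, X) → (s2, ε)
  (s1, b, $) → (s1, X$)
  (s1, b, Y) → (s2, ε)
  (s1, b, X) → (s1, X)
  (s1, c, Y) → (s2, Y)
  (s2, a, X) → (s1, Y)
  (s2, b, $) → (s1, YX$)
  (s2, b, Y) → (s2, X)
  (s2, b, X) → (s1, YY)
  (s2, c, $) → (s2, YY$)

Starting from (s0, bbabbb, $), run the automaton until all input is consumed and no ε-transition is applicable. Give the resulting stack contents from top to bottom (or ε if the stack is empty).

(s0, bbabbb, $)
  read b, top $: go to s2, push Y$ → (s2, babbb, Y$)
  read b, top Y: go to s2, push X → (s2, abbb, X$)
  read a, top X: go to s1, push Y → (s1, bbb, Y$)
  read b, top Y: go to s2, push ε → (s2, bb, $)
  read b, top $: go to s1, push YX$ → (s1, b, YX$)
  read b, top Y: go to s2, push ε → (s2, ε, X$)
All input consumed in state s2 with stack X$.

X$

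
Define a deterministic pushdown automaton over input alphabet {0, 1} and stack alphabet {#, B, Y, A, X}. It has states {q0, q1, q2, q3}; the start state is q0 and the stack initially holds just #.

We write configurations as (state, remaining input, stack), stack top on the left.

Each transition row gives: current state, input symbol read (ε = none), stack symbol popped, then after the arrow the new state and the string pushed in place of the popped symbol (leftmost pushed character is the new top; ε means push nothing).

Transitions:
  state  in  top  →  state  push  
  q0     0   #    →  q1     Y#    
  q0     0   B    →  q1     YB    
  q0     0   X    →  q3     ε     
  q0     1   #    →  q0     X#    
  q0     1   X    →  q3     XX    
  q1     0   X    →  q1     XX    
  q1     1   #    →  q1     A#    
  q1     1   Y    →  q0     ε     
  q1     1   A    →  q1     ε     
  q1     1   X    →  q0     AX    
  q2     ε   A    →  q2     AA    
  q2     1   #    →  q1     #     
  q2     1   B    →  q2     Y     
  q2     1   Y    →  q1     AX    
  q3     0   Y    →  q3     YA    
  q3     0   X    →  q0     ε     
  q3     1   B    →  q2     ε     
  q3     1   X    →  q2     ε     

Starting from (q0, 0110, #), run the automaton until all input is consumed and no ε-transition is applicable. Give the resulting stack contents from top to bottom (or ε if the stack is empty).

#

(q0, 0110, #) ⊢ (q1, 110, Y#) ⊢ (q0, 10, #) ⊢ (q0, 0, X#) ⊢ (q3, ε, #)
All input consumed in state q3 with stack #.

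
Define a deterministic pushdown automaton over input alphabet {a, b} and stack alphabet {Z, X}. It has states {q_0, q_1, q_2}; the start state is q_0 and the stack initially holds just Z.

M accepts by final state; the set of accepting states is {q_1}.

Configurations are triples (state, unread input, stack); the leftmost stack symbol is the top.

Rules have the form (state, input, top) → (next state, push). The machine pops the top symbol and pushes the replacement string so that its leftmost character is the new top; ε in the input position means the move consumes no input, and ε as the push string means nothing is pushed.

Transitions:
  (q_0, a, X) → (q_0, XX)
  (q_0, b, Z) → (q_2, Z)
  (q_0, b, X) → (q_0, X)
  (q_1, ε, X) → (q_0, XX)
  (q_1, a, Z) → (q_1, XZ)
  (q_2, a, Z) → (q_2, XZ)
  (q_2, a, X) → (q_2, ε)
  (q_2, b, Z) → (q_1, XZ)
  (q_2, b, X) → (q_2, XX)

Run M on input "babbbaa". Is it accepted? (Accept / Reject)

Reject

(q_0, babbbaa, Z)
  read b, top Z: go to q_2, push Z → (q_2, abbbaa, Z)
  read a, top Z: go to q_2, push XZ → (q_2, bbbaa, XZ)
  read b, top X: go to q_2, push XX → (q_2, bbaa, XXZ)
  read b, top X: go to q_2, push XX → (q_2, baa, XXXZ)
  read b, top X: go to q_2, push XX → (q_2, aa, XXXXZ)
  read a, top X: go to q_2, push ε → (q_2, a, XXXZ)
  read a, top X: go to q_2, push ε → (q_2, ε, XXZ)
All input consumed; state q_2 ∉ F and no further ε-move applies.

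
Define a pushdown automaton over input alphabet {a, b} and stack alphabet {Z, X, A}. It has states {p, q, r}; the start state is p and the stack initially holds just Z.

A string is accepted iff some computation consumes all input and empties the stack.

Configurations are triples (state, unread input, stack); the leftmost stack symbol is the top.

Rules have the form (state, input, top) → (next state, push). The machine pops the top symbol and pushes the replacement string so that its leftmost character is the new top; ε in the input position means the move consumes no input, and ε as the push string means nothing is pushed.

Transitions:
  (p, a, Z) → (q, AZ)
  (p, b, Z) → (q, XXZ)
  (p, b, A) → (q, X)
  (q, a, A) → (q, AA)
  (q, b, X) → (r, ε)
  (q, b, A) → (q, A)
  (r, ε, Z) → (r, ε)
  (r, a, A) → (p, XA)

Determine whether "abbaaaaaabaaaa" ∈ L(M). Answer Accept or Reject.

Reject

No computation consumes all input and empties the stack.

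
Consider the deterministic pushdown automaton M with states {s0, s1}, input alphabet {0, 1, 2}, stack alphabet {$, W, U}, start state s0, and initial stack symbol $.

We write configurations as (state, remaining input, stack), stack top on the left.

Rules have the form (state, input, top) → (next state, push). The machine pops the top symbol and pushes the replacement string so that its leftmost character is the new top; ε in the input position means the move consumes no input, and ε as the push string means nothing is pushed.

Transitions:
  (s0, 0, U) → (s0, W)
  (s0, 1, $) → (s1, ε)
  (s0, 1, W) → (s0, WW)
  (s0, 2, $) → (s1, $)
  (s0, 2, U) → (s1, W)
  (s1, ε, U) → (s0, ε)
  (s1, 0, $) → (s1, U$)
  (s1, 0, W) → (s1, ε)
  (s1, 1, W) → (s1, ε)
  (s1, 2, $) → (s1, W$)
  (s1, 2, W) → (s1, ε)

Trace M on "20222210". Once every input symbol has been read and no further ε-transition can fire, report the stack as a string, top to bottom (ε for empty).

$

(s0, 20222210, $)
  read 2, top $: go to s1, push $ → (s1, 0222210, $)
  read 0, top $: go to s1, push U$ → (s1, 222210, U$)
  ε-move, top U: go to s0, push ε → (s0, 222210, $)
  read 2, top $: go to s1, push $ → (s1, 22210, $)
  read 2, top $: go to s1, push W$ → (s1, 2210, W$)
  read 2, top W: go to s1, push ε → (s1, 210, $)
  read 2, top $: go to s1, push W$ → (s1, 10, W$)
  read 1, top W: go to s1, push ε → (s1, 0, $)
  read 0, top $: go to s1, push U$ → (s1, ε, U$)
  ε-move, top U: go to s0, push ε → (s0, ε, $)
All input consumed in state s0 with stack $.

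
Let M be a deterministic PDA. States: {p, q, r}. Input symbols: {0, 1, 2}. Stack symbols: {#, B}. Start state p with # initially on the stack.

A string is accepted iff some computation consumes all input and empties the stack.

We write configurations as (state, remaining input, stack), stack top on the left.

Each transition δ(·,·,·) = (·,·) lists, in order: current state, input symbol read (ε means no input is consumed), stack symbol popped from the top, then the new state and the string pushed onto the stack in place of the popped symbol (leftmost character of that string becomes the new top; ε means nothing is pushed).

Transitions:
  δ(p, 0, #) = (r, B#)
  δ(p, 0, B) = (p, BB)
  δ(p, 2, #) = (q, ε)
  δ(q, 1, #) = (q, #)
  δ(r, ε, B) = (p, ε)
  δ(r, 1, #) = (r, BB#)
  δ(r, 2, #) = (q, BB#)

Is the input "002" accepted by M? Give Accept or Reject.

(p, 002, #)
  read 0, top #: go to r, push B# → (r, 02, B#)
  ε-move, top B: go to p, push ε → (p, 02, #)
  read 0, top #: go to r, push B# → (r, 2, B#)
  ε-move, top B: go to p, push ε → (p, 2, #)
  read 2, top #: go to q, push ε → (q, ε, ε)
All input consumed and the stack is empty.

Accept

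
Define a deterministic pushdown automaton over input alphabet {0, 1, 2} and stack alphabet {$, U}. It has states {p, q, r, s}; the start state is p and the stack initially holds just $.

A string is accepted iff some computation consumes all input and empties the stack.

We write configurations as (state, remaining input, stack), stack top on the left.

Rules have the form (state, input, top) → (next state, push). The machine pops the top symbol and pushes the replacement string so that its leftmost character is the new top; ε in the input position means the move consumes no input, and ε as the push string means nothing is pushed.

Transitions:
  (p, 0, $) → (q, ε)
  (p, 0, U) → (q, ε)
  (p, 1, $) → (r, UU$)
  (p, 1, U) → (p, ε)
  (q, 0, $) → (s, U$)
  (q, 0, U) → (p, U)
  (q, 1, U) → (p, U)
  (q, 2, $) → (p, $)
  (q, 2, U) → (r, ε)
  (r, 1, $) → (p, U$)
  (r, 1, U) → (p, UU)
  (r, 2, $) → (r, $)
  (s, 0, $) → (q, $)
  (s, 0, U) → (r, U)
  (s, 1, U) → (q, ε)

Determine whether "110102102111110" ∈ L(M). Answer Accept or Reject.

Accept

(p, 110102102111110, $) ⊢ (r, 10102102111110, UU$) ⊢ (p, 0102102111110, UUU$) ⊢ (q, 102102111110, UU$) ⊢ (p, 02102111110, UU$) ⊢ (q, 2102111110, U$) ⊢ (r, 102111110, $) ⊢ (p, 02111110, U$) ⊢ (q, 2111110, $) ⊢ (p, 111110, $) ⊢ (r, 11110, UU$) ⊢ (p, 1110, UUU$) ⊢ (p, 110, UU$) ⊢ (p, 10, U$) ⊢ (p, 0, $) ⊢ (q, ε, ε)
All input consumed and the stack is empty.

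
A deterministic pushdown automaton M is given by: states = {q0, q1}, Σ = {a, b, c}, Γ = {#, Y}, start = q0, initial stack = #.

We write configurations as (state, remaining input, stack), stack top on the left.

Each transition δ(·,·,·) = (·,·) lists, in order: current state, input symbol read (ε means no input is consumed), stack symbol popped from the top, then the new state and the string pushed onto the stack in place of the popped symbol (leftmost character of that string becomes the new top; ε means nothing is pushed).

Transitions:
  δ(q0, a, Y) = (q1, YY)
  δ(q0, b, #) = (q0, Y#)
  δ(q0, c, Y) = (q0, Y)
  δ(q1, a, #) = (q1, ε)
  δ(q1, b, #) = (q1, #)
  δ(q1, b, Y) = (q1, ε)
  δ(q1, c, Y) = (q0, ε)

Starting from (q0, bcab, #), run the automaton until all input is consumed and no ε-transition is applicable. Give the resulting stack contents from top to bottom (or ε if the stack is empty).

Y#

(q0, bcab, #)
  read b, top #: go to q0, push Y# → (q0, cab, Y#)
  read c, top Y: go to q0, push Y → (q0, ab, Y#)
  read a, top Y: go to q1, push YY → (q1, b, YY#)
  read b, top Y: go to q1, push ε → (q1, ε, Y#)
All input consumed in state q1 with stack Y#.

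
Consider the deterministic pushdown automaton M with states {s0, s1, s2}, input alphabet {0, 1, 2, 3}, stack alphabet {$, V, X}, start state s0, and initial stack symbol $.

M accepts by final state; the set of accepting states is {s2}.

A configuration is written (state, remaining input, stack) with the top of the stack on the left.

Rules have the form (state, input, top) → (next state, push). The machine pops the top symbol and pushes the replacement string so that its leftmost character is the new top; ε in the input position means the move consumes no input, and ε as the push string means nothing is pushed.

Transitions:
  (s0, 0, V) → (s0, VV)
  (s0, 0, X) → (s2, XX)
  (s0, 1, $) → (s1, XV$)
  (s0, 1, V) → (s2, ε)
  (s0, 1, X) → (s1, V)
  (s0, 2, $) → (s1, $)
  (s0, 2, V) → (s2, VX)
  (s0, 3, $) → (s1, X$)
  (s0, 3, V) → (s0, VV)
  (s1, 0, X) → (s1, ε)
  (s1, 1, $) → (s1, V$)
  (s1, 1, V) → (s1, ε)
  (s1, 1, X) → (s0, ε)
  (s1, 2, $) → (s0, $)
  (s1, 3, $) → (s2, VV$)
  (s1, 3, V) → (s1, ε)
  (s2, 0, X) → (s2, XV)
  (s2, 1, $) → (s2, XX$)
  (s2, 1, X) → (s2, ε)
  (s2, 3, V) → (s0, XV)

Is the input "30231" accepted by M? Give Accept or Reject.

(s0, 30231, $)
  read 3, top $: go to s1, push X$ → (s1, 0231, X$)
  read 0, top X: go to s1, push ε → (s1, 231, $)
  read 2, top $: go to s0, push $ → (s0, 31, $)
  read 3, top $: go to s1, push X$ → (s1, 1, X$)
  read 1, top X: go to s0, push ε → (s0, ε, $)
All input consumed; state s0 ∉ F and no further ε-move applies.

Reject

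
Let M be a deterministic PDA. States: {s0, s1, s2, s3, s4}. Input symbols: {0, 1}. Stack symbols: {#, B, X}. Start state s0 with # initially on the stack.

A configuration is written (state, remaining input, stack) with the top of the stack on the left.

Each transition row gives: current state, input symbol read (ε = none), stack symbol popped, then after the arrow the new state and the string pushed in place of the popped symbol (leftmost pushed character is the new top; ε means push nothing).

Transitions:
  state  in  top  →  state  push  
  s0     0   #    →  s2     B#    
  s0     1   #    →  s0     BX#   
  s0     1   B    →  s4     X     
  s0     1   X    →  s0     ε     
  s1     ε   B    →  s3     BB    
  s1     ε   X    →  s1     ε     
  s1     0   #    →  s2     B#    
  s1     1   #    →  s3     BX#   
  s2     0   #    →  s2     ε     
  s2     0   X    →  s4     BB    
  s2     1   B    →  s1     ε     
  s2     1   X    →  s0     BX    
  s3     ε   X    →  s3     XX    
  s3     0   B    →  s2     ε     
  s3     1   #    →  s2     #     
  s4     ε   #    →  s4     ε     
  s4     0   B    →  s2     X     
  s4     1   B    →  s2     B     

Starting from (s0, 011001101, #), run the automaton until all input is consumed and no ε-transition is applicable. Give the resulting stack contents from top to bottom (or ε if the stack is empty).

(s0, 011001101, #)
  read 0, top #: go to s2, push B# → (s2, 11001101, B#)
  read 1, top B: go to s1, push ε → (s1, 1001101, #)
  read 1, top #: go to s3, push BX# → (s3, 001101, BX#)
  read 0, top B: go to s2, push ε → (s2, 01101, X#)
  read 0, top X: go to s4, push BB → (s4, 1101, BB#)
  read 1, top B: go to s2, push B → (s2, 101, BB#)
  read 1, top B: go to s1, push ε → (s1, 01, B#)
  ε-move, top B: go to s3, push BB → (s3, 01, BB#)
  read 0, top B: go to s2, push ε → (s2, 1, B#)
  read 1, top B: go to s1, push ε → (s1, ε, #)
All input consumed in state s1 with stack #.

#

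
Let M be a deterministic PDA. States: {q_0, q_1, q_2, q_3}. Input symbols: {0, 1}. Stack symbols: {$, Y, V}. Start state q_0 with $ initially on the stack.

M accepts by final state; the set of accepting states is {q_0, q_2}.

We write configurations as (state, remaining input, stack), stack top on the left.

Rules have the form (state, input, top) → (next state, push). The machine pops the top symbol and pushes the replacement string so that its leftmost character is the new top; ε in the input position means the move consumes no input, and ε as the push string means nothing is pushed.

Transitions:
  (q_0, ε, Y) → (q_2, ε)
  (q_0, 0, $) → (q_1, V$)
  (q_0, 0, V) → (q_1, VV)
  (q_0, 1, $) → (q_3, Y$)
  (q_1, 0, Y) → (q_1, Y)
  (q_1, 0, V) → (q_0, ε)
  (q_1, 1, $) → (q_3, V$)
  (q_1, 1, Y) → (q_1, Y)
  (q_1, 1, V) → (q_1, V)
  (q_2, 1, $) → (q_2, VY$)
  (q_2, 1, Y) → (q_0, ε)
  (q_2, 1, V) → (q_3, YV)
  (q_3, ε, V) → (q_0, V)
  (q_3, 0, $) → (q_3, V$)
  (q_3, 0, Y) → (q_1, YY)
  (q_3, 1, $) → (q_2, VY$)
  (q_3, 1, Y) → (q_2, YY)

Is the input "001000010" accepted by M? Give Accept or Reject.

Reject

(q_0, 001000010, $)
  read 0, top $: go to q_1, push V$ → (q_1, 01000010, V$)
  read 0, top V: go to q_0, push ε → (q_0, 1000010, $)
  read 1, top $: go to q_3, push Y$ → (q_3, 000010, Y$)
  read 0, top Y: go to q_1, push YY → (q_1, 00010, YY$)
  read 0, top Y: go to q_1, push Y → (q_1, 0010, YY$)
  read 0, top Y: go to q_1, push Y → (q_1, 010, YY$)
  read 0, top Y: go to q_1, push Y → (q_1, 10, YY$)
  read 1, top Y: go to q_1, push Y → (q_1, 0, YY$)
  read 0, top Y: go to q_1, push Y → (q_1, ε, YY$)
All input consumed; state q_1 ∉ F and no further ε-move applies.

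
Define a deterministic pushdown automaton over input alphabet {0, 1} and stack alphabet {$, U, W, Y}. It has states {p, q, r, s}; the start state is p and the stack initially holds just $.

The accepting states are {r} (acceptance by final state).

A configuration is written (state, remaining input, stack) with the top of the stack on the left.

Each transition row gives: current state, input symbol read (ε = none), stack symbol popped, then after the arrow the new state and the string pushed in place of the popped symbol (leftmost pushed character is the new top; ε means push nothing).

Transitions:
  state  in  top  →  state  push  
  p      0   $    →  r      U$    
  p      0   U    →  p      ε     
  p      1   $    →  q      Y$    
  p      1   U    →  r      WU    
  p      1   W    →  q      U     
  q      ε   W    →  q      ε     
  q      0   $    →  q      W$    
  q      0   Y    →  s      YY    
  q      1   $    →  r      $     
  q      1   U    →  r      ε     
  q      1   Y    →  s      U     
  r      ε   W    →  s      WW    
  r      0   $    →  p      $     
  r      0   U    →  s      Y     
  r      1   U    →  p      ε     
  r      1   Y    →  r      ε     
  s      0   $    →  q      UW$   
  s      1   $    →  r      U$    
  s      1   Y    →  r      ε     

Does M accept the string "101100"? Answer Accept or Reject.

(p, 101100, $)
  read 1, top $: go to q, push Y$ → (q, 01100, Y$)
  read 0, top Y: go to s, push YY → (s, 1100, YY$)
  read 1, top Y: go to r, push ε → (r, 100, Y$)
  read 1, top Y: go to r, push ε → (r, 00, $)
  read 0, top $: go to p, push $ → (p, 0, $)
  read 0, top $: go to r, push U$ → (r, ε, U$)
All input consumed; state r ∈ F.

Accept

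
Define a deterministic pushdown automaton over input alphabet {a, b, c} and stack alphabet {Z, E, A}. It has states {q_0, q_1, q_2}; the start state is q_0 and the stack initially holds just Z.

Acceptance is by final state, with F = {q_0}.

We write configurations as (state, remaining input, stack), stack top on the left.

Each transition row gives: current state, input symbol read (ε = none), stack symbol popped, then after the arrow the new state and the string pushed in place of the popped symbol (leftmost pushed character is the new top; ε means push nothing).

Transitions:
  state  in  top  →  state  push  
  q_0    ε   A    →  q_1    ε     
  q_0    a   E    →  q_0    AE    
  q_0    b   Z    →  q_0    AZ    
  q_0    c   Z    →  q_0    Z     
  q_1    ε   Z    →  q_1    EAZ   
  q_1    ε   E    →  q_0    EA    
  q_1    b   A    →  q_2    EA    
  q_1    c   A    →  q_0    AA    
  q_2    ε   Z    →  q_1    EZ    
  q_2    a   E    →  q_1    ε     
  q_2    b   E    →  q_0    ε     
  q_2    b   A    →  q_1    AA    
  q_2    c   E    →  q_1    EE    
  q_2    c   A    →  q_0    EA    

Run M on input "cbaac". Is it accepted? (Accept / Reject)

(q_0, cbaac, Z)
  read c, top Z: go to q_0, push Z → (q_0, baac, Z)
  read b, top Z: go to q_0, push AZ → (q_0, aac, AZ)
  ε-move, top A: go to q_1, push ε → (q_1, aac, Z)
  ε-move, top Z: go to q_1, push EAZ → (q_1, aac, EAZ)
  ε-move, top E: go to q_0, push EA → (q_0, aac, EAAZ)
  read a, top E: go to q_0, push AE → (q_0, ac, AEAAZ)
  ε-move, top A: go to q_1, push ε → (q_1, ac, EAAZ)
  ε-move, top E: go to q_0, push EA → (q_0, ac, EAAAZ)
  read a, top E: go to q_0, push AE → (q_0, c, AEAAAZ)
  ε-move, top A: go to q_1, push ε → (q_1, c, EAAAZ)
  ε-move, top E: go to q_0, push EA → (q_0, c, EAAAAZ)
No transition applies at (q_0, c, EAAAAZ); input not fully consumed.

Reject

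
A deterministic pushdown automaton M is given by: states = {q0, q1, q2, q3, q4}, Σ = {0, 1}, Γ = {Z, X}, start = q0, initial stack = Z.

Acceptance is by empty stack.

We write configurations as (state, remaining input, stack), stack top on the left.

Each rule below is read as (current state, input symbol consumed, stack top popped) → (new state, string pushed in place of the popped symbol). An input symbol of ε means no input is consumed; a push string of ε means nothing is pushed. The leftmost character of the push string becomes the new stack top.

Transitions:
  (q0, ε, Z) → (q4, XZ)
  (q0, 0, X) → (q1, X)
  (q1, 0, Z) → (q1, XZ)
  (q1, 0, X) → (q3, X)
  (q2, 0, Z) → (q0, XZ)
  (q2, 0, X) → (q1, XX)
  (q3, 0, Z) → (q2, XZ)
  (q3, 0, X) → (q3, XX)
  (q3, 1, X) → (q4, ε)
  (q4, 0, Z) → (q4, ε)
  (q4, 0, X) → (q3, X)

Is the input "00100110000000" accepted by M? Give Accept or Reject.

(q0, 00100110000000, Z)
  ε-move, top Z: go to q4, push XZ → (q4, 00100110000000, XZ)
  read 0, top X: go to q3, push X → (q3, 0100110000000, XZ)
  read 0, top X: go to q3, push XX → (q3, 100110000000, XXZ)
  read 1, top X: go to q4, push ε → (q4, 00110000000, XZ)
  read 0, top X: go to q3, push X → (q3, 0110000000, XZ)
  read 0, top X: go to q3, push XX → (q3, 110000000, XXZ)
  read 1, top X: go to q4, push ε → (q4, 10000000, XZ)
No transition applies at (q4, 10000000, XZ); input not fully consumed.

Reject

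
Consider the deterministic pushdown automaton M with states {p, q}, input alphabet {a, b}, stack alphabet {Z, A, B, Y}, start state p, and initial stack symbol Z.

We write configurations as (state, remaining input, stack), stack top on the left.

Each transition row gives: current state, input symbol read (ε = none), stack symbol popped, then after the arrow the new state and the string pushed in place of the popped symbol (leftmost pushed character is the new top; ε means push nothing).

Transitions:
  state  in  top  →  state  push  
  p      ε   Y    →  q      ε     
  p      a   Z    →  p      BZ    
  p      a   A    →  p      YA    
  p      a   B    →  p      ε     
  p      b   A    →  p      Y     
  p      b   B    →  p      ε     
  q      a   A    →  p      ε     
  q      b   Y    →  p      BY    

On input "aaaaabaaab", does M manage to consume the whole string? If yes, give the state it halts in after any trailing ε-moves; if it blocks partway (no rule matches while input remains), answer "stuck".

(p, aaaaabaaab, Z)
  read a, top Z: go to p, push BZ → (p, aaaabaaab, BZ)
  read a, top B: go to p, push ε → (p, aaabaaab, Z)
  read a, top Z: go to p, push BZ → (p, aabaaab, BZ)
  read a, top B: go to p, push ε → (p, abaaab, Z)
  read a, top Z: go to p, push BZ → (p, baaab, BZ)
  read b, top B: go to p, push ε → (p, aaab, Z)
  read a, top Z: go to p, push BZ → (p, aab, BZ)
  read a, top B: go to p, push ε → (p, ab, Z)
  read a, top Z: go to p, push BZ → (p, b, BZ)
  read b, top B: go to p, push ε → (p, ε, Z)
All input consumed; M is in state p.

p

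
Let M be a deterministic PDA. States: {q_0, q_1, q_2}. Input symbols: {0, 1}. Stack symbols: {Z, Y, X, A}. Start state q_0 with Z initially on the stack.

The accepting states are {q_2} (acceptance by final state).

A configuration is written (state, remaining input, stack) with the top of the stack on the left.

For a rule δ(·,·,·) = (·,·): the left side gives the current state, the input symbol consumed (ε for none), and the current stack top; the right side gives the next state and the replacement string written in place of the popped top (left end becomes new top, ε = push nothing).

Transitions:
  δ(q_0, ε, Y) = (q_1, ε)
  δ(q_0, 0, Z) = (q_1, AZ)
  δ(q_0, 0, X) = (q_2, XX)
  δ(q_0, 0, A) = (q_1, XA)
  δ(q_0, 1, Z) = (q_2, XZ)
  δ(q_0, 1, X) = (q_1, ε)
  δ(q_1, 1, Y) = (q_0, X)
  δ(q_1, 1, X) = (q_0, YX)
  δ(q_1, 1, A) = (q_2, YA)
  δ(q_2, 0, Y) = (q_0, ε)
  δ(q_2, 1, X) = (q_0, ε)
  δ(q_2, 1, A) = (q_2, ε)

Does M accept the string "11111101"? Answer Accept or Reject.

Accept

(q_0, 11111101, Z)
  read 1, top Z: go to q_2, push XZ → (q_2, 1111101, XZ)
  read 1, top X: go to q_0, push ε → (q_0, 111101, Z)
  read 1, top Z: go to q_2, push XZ → (q_2, 11101, XZ)
  read 1, top X: go to q_0, push ε → (q_0, 1101, Z)
  read 1, top Z: go to q_2, push XZ → (q_2, 101, XZ)
  read 1, top X: go to q_0, push ε → (q_0, 01, Z)
  read 0, top Z: go to q_1, push AZ → (q_1, 1, AZ)
  read 1, top A: go to q_2, push YA → (q_2, ε, YAZ)
All input consumed; state q_2 ∈ F.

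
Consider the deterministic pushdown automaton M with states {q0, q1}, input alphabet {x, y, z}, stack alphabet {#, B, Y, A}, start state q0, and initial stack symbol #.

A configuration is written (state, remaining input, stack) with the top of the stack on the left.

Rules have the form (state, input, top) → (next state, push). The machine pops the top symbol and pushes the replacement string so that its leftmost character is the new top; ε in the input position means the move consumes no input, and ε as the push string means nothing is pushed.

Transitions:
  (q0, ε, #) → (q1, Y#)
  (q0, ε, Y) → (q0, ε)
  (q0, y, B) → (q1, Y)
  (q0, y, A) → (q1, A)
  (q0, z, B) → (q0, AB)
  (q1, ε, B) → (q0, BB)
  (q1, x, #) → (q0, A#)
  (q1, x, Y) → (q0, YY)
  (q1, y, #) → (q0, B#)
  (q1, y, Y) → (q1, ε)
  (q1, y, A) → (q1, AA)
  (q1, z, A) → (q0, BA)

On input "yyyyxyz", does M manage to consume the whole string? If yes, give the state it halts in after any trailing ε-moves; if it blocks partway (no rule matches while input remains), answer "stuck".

(q0, yyyyxyz, #)
  ε-move, top #: go to q1, push Y# → (q1, yyyyxyz, Y#)
  read y, top Y: go to q1, push ε → (q1, yyyxyz, #)
  read y, top #: go to q0, push B# → (q0, yyxyz, B#)
  read y, top B: go to q1, push Y → (q1, yxyz, Y#)
  read y, top Y: go to q1, push ε → (q1, xyz, #)
  read x, top #: go to q0, push A# → (q0, yz, A#)
  read y, top A: go to q1, push A → (q1, z, A#)
  read z, top A: go to q0, push BA → (q0, ε, BA#)
All input consumed; M is in state q0.

q0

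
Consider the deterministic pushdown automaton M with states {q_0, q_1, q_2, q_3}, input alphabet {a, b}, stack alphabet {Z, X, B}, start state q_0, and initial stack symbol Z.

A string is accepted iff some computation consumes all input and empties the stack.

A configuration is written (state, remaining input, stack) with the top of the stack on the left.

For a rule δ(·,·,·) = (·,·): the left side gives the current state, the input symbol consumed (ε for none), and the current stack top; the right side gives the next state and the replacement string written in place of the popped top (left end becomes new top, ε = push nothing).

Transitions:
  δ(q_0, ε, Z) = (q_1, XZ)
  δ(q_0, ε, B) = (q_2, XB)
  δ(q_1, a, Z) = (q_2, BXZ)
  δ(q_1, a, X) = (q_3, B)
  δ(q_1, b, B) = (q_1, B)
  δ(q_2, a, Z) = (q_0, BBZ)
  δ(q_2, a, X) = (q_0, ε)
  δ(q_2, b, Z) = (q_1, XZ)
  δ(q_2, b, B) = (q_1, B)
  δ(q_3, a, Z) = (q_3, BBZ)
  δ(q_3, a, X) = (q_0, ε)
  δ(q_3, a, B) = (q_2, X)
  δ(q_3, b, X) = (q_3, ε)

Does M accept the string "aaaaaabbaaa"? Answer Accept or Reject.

(q_0, aaaaaabbaaa, Z)
  ε-move, top Z: go to q_1, push XZ → (q_1, aaaaaabbaaa, XZ)
  read a, top X: go to q_3, push B → (q_3, aaaaabbaaa, BZ)
  read a, top B: go to q_2, push X → (q_2, aaaabbaaa, XZ)
  read a, top X: go to q_0, push ε → (q_0, aaabbaaa, Z)
  ε-move, top Z: go to q_1, push XZ → (q_1, aaabbaaa, XZ)
  read a, top X: go to q_3, push B → (q_3, aabbaaa, BZ)
  read a, top B: go to q_2, push X → (q_2, abbaaa, XZ)
  read a, top X: go to q_0, push ε → (q_0, bbaaa, Z)
  ε-move, top Z: go to q_1, push XZ → (q_1, bbaaa, XZ)
No transition applies at (q_1, bbaaa, XZ); input not fully consumed.

Reject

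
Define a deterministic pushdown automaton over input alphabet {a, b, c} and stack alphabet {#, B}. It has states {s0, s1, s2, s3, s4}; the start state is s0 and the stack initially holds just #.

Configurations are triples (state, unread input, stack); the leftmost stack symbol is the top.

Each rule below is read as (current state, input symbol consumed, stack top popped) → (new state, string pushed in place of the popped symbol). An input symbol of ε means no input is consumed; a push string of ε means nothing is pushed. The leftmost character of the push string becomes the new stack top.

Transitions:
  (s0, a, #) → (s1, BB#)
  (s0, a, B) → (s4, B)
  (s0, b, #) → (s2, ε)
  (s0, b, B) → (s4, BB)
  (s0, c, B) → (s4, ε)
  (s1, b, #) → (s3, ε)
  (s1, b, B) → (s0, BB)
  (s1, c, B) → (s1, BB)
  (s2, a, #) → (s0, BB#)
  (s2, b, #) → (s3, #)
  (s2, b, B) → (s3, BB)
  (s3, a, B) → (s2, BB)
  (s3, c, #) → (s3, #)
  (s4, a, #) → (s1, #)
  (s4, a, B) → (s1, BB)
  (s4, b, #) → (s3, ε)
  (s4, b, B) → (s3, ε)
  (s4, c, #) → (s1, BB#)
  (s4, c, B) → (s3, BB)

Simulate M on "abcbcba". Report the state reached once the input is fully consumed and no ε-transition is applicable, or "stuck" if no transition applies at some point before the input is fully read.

stuck

(s0, abcbcba, #) ⊢ (s1, bcbcba, BB#) ⊢ (s0, cbcba, BBB#) ⊢ (s4, bcba, BB#) ⊢ (s3, cba, B#)
No transition for (s3, c, top B); M blocks with input cba remaining.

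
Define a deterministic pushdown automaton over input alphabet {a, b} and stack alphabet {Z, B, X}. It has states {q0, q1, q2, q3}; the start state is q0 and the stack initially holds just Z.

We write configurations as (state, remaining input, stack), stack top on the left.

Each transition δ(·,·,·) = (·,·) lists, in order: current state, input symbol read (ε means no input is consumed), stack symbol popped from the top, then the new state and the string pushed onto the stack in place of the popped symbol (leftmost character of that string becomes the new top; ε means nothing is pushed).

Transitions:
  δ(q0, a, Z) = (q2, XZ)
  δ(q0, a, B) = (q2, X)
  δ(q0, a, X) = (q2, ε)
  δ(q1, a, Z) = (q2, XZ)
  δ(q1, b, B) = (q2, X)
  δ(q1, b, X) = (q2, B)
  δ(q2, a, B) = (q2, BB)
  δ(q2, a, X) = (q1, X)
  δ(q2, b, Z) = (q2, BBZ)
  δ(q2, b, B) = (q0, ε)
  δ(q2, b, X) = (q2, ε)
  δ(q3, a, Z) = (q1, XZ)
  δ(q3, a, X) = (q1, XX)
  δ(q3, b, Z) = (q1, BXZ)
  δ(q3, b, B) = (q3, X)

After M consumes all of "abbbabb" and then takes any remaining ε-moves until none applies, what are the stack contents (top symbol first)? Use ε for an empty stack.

BBZ

(q0, abbbabb, Z)
  read a, top Z: go to q2, push XZ → (q2, bbbabb, XZ)
  read b, top X: go to q2, push ε → (q2, bbabb, Z)
  read b, top Z: go to q2, push BBZ → (q2, babb, BBZ)
  read b, top B: go to q0, push ε → (q0, abb, BZ)
  read a, top B: go to q2, push X → (q2, bb, XZ)
  read b, top X: go to q2, push ε → (q2, b, Z)
  read b, top Z: go to q2, push BBZ → (q2, ε, BBZ)
All input consumed in state q2 with stack BBZ.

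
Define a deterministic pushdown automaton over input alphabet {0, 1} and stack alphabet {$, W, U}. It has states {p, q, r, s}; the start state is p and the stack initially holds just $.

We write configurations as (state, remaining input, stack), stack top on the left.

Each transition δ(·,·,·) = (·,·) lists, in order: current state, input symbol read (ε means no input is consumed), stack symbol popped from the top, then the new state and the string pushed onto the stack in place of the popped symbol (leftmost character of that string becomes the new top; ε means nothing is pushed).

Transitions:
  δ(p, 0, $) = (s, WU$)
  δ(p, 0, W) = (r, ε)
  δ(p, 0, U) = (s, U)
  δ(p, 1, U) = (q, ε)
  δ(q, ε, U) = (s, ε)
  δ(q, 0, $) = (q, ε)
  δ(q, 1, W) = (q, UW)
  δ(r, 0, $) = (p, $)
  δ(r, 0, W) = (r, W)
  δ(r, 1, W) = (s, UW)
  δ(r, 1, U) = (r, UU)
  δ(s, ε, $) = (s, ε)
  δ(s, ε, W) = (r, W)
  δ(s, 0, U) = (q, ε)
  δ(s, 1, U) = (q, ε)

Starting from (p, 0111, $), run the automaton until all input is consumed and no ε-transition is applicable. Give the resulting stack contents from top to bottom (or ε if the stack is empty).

(p, 0111, $)
  read 0, top $: go to s, push WU$ → (s, 111, WU$)
  ε-move, top W: go to r, push W → (r, 111, WU$)
  read 1, top W: go to s, push UW → (s, 11, UWU$)
  read 1, top U: go to q, push ε → (q, 1, WU$)
  read 1, top W: go to q, push UW → (q, ε, UWU$)
  ε-move, top U: go to s, push ε → (s, ε, WU$)
  ε-move, top W: go to r, push W → (r, ε, WU$)
All input consumed in state r with stack WU$.

WU$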